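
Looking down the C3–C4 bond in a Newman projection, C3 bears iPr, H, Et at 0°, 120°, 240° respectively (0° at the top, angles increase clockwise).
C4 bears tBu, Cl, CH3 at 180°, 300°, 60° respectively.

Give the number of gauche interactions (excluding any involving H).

4

Non-H gauche pairs: iPr(0°)/Cl(300°); iPr(0°)/CH3(60°); Et(240°)/tBu(180°); Et(240°)/Cl(300°) — 4 interactions.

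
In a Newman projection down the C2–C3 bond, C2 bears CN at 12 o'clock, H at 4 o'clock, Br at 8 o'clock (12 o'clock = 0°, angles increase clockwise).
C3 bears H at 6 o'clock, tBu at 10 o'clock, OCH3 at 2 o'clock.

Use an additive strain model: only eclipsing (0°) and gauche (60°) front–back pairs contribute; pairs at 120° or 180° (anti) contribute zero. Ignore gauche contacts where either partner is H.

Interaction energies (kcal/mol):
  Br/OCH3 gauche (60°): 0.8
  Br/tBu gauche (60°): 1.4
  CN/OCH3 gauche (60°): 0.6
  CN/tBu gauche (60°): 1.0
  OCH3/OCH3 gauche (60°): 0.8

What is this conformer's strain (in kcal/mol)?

This conformer (staggered): CN–tBu gauche, CN–OCH3 gauche, Br–tBu gauche; 1.0 + 0.6 + 1.4 = 3.0 kcal/mol.

3.0 kcal/mol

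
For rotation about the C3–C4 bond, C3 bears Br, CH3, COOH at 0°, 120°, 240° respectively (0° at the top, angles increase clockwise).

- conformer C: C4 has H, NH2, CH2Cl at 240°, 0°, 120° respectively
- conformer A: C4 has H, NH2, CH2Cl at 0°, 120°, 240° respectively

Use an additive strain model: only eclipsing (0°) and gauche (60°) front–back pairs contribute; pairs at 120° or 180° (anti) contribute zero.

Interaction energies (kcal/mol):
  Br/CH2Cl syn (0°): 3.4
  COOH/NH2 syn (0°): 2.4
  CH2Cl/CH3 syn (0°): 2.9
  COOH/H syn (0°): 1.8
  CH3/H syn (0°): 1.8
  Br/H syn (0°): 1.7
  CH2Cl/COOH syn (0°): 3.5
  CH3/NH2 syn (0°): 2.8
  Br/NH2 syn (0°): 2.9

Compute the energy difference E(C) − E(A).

-0.4 kcal/mol

C (eclipsed): Br–NH2 eclipsed, CH3–CH2Cl eclipsed, COOH–H eclipsed; 2.9 + 2.9 + 1.8 = 7.6 kcal/mol.
A (eclipsed): Br–H eclipsed, CH3–NH2 eclipsed, COOH–CH2Cl eclipsed; 1.7 + 2.8 + 3.5 = 8.0 kcal/mol.
E(C) − E(A) = 7.6 − 8.0 = -0.4 kcal/mol.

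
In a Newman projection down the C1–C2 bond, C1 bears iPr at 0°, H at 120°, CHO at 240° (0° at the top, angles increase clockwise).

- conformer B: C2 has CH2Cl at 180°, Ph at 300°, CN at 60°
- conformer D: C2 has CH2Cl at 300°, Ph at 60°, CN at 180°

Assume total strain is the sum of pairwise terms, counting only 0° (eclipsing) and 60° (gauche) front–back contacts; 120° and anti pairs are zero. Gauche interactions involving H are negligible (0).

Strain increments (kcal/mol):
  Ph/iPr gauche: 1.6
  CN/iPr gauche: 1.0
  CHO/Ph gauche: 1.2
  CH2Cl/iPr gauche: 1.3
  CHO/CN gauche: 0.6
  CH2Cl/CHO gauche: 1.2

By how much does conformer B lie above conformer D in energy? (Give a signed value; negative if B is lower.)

B (staggered): iPr–Ph gauche, iPr–CN gauche, CHO–CH2Cl gauche, CHO–Ph gauche; 1.6 + 1.0 + 1.2 + 1.2 = 5.0 kcal/mol.
D (staggered): iPr–CH2Cl gauche, iPr–Ph gauche, CHO–CH2Cl gauche, CHO–CN gauche; 1.3 + 1.6 + 1.2 + 0.6 = 4.7 kcal/mol.
E(B) − E(D) = 5.0 − 4.7 = +0.3 kcal/mol.

+0.3 kcal/mol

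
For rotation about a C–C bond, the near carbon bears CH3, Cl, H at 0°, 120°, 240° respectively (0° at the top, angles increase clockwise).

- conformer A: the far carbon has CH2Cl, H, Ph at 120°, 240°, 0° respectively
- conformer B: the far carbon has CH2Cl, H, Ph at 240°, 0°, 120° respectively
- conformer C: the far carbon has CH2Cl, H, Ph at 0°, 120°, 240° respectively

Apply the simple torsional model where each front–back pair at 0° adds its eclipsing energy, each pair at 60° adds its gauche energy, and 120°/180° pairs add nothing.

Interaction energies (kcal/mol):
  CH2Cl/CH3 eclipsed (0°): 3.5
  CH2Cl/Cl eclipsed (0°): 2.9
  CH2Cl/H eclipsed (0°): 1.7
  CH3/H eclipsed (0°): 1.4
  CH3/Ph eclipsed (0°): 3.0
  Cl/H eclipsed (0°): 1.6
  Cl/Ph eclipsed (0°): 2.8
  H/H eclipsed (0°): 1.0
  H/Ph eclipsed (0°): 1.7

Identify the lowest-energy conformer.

B

A (eclipsed): CH3–Ph eclipsed, Cl–CH2Cl eclipsed, H–H eclipsed; 3.0 + 2.9 + 1.0 = 6.9 kcal/mol.
B (eclipsed): CH3–H eclipsed, Cl–Ph eclipsed, H–CH2Cl eclipsed; 1.4 + 2.8 + 1.7 = 5.9 kcal/mol.
C (eclipsed): CH3–CH2Cl eclipsed, Cl–H eclipsed, H–Ph eclipsed; 3.5 + 1.6 + 1.7 = 6.8 kcal/mol.
B has the lowest total (5.9 kcal/mol).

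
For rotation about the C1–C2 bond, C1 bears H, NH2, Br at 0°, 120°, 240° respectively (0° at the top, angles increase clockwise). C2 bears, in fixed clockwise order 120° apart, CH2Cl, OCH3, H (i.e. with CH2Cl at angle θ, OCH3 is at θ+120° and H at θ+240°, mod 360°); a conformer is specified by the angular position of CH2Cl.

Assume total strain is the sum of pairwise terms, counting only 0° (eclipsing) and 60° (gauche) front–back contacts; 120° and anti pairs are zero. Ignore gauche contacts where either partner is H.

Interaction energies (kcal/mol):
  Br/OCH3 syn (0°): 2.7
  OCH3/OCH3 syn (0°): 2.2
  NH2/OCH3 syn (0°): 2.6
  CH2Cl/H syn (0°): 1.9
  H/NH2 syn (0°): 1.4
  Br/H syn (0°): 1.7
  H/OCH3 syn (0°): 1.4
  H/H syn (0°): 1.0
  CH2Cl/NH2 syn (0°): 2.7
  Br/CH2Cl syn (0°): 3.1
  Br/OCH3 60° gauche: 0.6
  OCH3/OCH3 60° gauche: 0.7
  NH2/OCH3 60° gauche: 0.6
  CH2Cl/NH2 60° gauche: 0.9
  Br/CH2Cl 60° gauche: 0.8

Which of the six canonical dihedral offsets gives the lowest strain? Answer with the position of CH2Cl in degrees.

CH2Cl at 0° is eclipsed. H at 0° is eclipsed with CH2Cl at 0° (1.9); NH2 at 120° is eclipsed with OCH3 at 120° (2.6); Br at 240° is eclipsed with H at 240° (1.7). Total 6.2 kcal/mol.
CH2Cl at 60° is staggered. NH2 at 120° is gauche with CH2Cl at 60° (0.9); NH2 at 120° is gauche with OCH3 at 180° (0.6); Br at 240° is gauche with OCH3 at 180° (0.6). Total 2.1 kcal/mol.
CH2Cl at 120° is eclipsed. H at 0° is eclipsed with H at 0° (1.0); NH2 at 120° is eclipsed with CH2Cl at 120° (2.7); Br at 240° is eclipsed with OCH3 at 240° (2.7). Total 6.4 kcal/mol.
CH2Cl at 180° is staggered. NH2 at 120° is gauche with CH2Cl at 180° (0.9); Br at 240° is gauche with CH2Cl at 180° (0.8); Br at 240° is gauche with OCH3 at 300° (0.6). Total 2.3 kcal/mol.
CH2Cl at 240° is eclipsed. H at 0° is eclipsed with OCH3 at 0° (1.4); NH2 at 120° is eclipsed with H at 120° (1.4); Br at 240° is eclipsed with CH2Cl at 240° (3.1). Total 5.9 kcal/mol.
CH2Cl at 300° is staggered. NH2 at 120° is gauche with OCH3 at 60° (0.6); Br at 240° is gauche with CH2Cl at 300° (0.8). Total 1.4 kcal/mol.
The minimum (1.4 kcal/mol) occurs with CH2Cl at 300°.

300°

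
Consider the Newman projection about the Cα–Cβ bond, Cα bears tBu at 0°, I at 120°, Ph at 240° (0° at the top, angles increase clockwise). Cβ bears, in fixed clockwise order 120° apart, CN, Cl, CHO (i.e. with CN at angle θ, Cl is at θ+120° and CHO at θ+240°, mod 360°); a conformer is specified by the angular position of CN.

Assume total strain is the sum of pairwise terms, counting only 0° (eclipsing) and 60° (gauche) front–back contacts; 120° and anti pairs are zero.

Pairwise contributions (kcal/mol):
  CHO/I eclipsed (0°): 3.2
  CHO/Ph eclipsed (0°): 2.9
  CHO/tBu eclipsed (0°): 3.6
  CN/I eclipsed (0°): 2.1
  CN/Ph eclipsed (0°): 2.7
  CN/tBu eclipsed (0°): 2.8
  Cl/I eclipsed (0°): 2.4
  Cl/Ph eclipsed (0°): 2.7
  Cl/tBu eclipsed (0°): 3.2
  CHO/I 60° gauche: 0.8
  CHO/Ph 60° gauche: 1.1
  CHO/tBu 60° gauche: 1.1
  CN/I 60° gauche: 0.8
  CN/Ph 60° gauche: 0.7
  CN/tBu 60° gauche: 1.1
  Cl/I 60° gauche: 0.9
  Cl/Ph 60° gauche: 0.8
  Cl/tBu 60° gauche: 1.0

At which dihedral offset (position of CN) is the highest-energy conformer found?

240°

CN at 0° (eclipsed): tBu–CN eclipsed, I–Cl eclipsed, Ph–CHO eclipsed; 2.8 + 2.4 + 2.9 = 8.1 kcal/mol.
CN at 60° (staggered): tBu–CN gauche, tBu–CHO gauche, I–CN gauche, I–Cl gauche, Ph–Cl gauche, Ph–CHO gauche; 1.1 + 1.1 + 0.8 + 0.9 + 0.8 + 1.1 = 5.8 kcal/mol.
CN at 120° (eclipsed): tBu–CHO eclipsed, I–CN eclipsed, Ph–Cl eclipsed; 3.6 + 2.1 + 2.7 = 8.4 kcal/mol.
CN at 180° (staggered): tBu–Cl gauche, tBu–CHO gauche, I–CN gauche, I–CHO gauche, Ph–CN gauche, Ph–Cl gauche; 1.0 + 1.1 + 0.8 + 0.8 + 0.7 + 0.8 = 5.2 kcal/mol.
CN at 240° (eclipsed): tBu–Cl eclipsed, I–CHO eclipsed, Ph–CN eclipsed; 3.2 + 3.2 + 2.7 = 9.1 kcal/mol.
CN at 300° (staggered): tBu–CN gauche, tBu–Cl gauche, I–Cl gauche, I–CHO gauche, Ph–CN gauche, Ph–CHO gauche; 1.1 + 1.0 + 0.9 + 0.8 + 0.7 + 1.1 = 5.6 kcal/mol.
The maximum (9.1 kcal/mol) occurs with CN at 240°.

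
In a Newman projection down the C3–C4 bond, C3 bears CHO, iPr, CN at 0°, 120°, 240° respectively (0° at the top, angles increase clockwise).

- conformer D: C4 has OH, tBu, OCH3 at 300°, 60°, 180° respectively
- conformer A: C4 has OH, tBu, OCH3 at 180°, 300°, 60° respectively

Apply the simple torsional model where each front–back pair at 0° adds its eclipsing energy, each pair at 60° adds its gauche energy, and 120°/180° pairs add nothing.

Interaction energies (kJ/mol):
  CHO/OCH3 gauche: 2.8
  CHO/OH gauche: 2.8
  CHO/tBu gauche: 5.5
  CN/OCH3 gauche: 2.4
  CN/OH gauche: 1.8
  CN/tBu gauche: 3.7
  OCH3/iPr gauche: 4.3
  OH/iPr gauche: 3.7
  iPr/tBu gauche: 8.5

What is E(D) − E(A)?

D is staggered. CHO at 0° is gauche with OH at 300° (2.8); CHO at 0° is gauche with tBu at 60° (5.5); iPr at 120° is gauche with tBu at 60° (8.5); iPr at 120° is gauche with OCH3 at 180° (4.3); CN at 240° is gauche with OH at 300° (1.8); CN at 240° is gauche with OCH3 at 180° (2.4). Total 25.3 kJ/mol.
A is staggered. CHO at 0° is gauche with tBu at 300° (5.5); CHO at 0° is gauche with OCH3 at 60° (2.8); iPr at 120° is gauche with OH at 180° (3.7); iPr at 120° is gauche with OCH3 at 60° (4.3); CN at 240° is gauche with OH at 180° (1.8); CN at 240° is gauche with tBu at 300° (3.7). Total 21.8 kJ/mol.
E(D) − E(A) = 25.3 − 21.8 = +3.5 kJ/mol.

+3.5 kJ/mol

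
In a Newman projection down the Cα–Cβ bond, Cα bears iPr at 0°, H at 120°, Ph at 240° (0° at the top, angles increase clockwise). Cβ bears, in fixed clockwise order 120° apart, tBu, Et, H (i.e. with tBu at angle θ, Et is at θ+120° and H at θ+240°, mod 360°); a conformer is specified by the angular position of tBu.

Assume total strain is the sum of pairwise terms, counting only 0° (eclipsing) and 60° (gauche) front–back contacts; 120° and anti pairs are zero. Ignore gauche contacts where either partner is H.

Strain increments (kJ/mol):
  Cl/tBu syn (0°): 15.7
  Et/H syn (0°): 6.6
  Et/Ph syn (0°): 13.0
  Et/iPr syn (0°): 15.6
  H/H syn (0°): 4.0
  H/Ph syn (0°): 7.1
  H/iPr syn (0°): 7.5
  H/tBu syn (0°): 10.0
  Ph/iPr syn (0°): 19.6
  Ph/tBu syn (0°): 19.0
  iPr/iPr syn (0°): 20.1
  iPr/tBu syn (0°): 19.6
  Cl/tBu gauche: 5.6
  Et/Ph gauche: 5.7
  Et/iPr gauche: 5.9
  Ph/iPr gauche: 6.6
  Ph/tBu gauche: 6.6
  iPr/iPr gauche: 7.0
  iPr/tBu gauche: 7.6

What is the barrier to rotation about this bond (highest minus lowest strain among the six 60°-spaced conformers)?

tBu at 0° (eclipsed): iPr(0°)/tBu(0°) eclipsed 19.6; H(120°)/Et(120°) eclipsed 6.6; Ph(240°)/H(240°) eclipsed 7.1 → 33.3 kJ/mol.
tBu at 60° (staggered): iPr(0°)/tBu(60°) gauche 7.6; Ph(240°)/Et(180°) gauche 5.7 → 13.3 kJ/mol.
tBu at 120° (eclipsed): iPr(0°)/H(0°) eclipsed 7.5; H(120°)/tBu(120°) eclipsed 10.0; Ph(240°)/Et(240°) eclipsed 13.0 → 30.5 kJ/mol.
tBu at 180° (staggered): iPr(0°)/Et(300°) gauche 5.9; Ph(240°)/tBu(180°) gauche 6.6; Ph(240°)/Et(300°) gauche 5.7 → 18.2 kJ/mol.
tBu at 240° (eclipsed): iPr(0°)/Et(0°) eclipsed 15.6; H(120°)/H(120°) eclipsed 4.0; Ph(240°)/tBu(240°) eclipsed 19.0 → 38.6 kJ/mol.
tBu at 300° (staggered): iPr(0°)/tBu(300°) gauche 7.6; iPr(0°)/Et(60°) gauche 5.9; Ph(240°)/tBu(300°) gauche 6.6 → 20.1 kJ/mol.
Max at 240° (38.6 kJ/mol), min at 60° (13.3 kJ/mol); barrier = 25.3 kJ/mol.

25.3 kJ/mol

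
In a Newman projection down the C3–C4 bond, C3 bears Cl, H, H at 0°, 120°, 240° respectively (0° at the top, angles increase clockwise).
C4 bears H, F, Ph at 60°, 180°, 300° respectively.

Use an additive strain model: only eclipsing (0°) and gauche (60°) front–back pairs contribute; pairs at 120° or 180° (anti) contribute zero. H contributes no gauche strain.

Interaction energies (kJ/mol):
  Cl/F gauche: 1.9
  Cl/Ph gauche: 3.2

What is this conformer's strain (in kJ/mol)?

3.2 kJ/mol

This conformer (staggered): Cl(0°)/Ph(300°) gauche 3.2 → 3.2 kJ/mol.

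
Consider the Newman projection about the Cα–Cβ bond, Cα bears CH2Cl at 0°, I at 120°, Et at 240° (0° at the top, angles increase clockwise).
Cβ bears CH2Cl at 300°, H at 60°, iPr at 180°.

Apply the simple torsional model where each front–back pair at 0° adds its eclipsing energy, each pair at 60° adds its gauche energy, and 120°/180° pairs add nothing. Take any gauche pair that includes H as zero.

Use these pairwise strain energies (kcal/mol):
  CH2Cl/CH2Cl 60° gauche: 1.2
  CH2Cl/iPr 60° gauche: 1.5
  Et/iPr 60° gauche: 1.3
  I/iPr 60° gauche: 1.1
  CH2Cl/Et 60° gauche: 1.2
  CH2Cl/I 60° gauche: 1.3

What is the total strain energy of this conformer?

This conformer (staggered): CH2Cl(0°)/CH2Cl(300°) gauche 1.2; I(120°)/iPr(180°) gauche 1.1; Et(240°)/CH2Cl(300°) gauche 1.2; Et(240°)/iPr(180°) gauche 1.3 → 4.8 kcal/mol.

4.8 kcal/mol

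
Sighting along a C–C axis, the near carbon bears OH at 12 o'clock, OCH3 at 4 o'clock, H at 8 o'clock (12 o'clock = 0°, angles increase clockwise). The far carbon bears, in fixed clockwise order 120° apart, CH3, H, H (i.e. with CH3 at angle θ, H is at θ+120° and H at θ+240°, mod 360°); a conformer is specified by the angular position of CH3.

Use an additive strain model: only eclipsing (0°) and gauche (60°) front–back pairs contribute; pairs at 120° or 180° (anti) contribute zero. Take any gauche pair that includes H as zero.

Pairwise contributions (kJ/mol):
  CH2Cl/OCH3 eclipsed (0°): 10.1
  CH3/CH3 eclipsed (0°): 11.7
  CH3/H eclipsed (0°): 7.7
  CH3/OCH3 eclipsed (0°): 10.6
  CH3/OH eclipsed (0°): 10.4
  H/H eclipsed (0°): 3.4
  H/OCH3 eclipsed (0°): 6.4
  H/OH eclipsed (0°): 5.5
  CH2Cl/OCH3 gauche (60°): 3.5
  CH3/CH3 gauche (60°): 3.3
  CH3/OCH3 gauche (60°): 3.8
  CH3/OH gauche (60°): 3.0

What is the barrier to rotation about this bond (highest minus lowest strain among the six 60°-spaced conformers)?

CH3 at 0° is eclipsed. OH at 0° is eclipsed with CH3 at 0° (10.4); OCH3 at 120° is eclipsed with H at 120° (6.4); H at 240° is eclipsed with H at 240° (3.4). Total 20.2 kJ/mol.
CH3 at 60° is staggered. OH at 0° is gauche with CH3 at 60° (3.0); OCH3 at 120° is gauche with CH3 at 60° (3.8). Total 6.8 kJ/mol.
CH3 at 120° is eclipsed. OH at 0° is eclipsed with H at 0° (5.5); OCH3 at 120° is eclipsed with CH3 at 120° (10.6); H at 240° is eclipsed with H at 240° (3.4). Total 19.5 kJ/mol.
CH3 at 180° is staggered. OCH3 at 120° is gauche with CH3 at 180° (3.8). Total 3.8 kJ/mol.
CH3 at 240° is eclipsed. OH at 0° is eclipsed with H at 0° (5.5); OCH3 at 120° is eclipsed with H at 120° (6.4); H at 240° is eclipsed with CH3 at 240° (7.7). Total 19.6 kJ/mol.
CH3 at 300° is staggered. OH at 0° is gauche with CH3 at 300° (3.0). Total 3.0 kJ/mol.
Max at 0° (20.2 kJ/mol), min at 300° (3.0 kJ/mol); barrier = 17.2 kJ/mol.

17.2 kJ/mol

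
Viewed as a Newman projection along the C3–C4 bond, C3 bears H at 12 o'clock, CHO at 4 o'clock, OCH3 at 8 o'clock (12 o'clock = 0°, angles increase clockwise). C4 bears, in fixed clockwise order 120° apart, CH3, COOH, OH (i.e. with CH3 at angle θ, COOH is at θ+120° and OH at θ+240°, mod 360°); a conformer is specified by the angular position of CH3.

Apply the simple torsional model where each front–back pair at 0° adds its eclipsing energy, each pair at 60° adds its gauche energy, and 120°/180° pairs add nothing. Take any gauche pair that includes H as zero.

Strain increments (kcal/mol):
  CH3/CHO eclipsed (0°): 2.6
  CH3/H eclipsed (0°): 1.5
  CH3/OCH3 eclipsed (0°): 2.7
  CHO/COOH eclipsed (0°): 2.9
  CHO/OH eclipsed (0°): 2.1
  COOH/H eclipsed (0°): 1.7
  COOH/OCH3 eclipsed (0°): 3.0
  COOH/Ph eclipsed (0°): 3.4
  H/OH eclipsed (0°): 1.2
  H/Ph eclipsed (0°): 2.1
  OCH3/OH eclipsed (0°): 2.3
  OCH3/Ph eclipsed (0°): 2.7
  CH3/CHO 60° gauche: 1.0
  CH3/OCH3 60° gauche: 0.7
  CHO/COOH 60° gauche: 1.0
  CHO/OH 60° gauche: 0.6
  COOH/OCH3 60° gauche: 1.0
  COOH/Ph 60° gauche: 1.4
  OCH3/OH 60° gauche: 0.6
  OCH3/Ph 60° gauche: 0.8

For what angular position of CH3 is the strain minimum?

300°

CH3 at 0° (eclipsed): H(0°)/CH3(0°) eclipsed 1.5; CHO(120°)/COOH(120°) eclipsed 2.9; OCH3(240°)/OH(240°) eclipsed 2.3 → 6.7 kcal/mol.
CH3 at 60° (staggered): CHO(120°)/CH3(60°) gauche 1.0; CHO(120°)/COOH(180°) gauche 1.0; OCH3(240°)/COOH(180°) gauche 1.0; OCH3(240°)/OH(300°) gauche 0.6 → 3.6 kcal/mol.
CH3 at 120° (eclipsed): H(0°)/OH(0°) eclipsed 1.2; CHO(120°)/CH3(120°) eclipsed 2.6; OCH3(240°)/COOH(240°) eclipsed 3.0 → 6.8 kcal/mol.
CH3 at 180° (staggered): CHO(120°)/CH3(180°) gauche 1.0; CHO(120°)/OH(60°) gauche 0.6; OCH3(240°)/CH3(180°) gauche 0.7; OCH3(240°)/COOH(300°) gauche 1.0 → 3.3 kcal/mol.
CH3 at 240° (eclipsed): H(0°)/COOH(0°) eclipsed 1.7; CHO(120°)/OH(120°) eclipsed 2.1; OCH3(240°)/CH3(240°) eclipsed 2.7 → 6.5 kcal/mol.
CH3 at 300° (staggered): CHO(120°)/COOH(60°) gauche 1.0; CHO(120°)/OH(180°) gauche 0.6; OCH3(240°)/CH3(300°) gauche 0.7; OCH3(240°)/OH(180°) gauche 0.6 → 2.9 kcal/mol.
The minimum (2.9 kcal/mol) occurs with CH3 at 300°.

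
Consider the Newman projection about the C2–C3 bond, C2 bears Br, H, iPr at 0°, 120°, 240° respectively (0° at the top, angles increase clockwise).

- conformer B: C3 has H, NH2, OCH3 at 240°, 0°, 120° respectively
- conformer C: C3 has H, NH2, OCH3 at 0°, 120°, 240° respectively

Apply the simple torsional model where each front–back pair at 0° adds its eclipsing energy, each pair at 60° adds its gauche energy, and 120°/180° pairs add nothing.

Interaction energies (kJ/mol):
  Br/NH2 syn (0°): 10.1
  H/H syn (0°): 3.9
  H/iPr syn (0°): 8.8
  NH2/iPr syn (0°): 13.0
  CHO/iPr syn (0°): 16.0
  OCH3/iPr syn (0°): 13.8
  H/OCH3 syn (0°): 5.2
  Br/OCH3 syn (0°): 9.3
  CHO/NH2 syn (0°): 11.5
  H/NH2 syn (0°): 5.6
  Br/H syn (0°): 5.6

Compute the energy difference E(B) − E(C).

B (eclipsed): Br–NH2 eclipsed, H–OCH3 eclipsed, iPr–H eclipsed; 10.1 + 5.2 + 8.8 = 24.1 kJ/mol.
C (eclipsed): Br–H eclipsed, H–NH2 eclipsed, iPr–OCH3 eclipsed; 5.6 + 5.6 + 13.8 = 25.0 kJ/mol.
E(B) − E(C) = 24.1 − 25.0 = -0.9 kJ/mol.

-0.9 kJ/mol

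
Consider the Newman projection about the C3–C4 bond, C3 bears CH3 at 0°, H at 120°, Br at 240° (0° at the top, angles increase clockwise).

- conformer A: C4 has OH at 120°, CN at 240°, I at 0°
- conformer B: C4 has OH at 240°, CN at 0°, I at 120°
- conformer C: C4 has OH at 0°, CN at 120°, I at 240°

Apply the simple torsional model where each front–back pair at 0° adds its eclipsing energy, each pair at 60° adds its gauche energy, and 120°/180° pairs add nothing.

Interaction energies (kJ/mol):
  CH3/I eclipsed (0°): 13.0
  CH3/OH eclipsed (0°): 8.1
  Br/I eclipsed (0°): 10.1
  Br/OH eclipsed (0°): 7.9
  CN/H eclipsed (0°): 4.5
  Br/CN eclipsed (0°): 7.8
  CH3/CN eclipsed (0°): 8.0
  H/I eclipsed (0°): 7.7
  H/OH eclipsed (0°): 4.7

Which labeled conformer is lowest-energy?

A (eclipsed): CH3(0°)/I(0°) eclipsed 13.0; H(120°)/OH(120°) eclipsed 4.7; Br(240°)/CN(240°) eclipsed 7.8 → 25.5 kJ/mol.
B (eclipsed): CH3(0°)/CN(0°) eclipsed 8.0; H(120°)/I(120°) eclipsed 7.7; Br(240°)/OH(240°) eclipsed 7.9 → 23.6 kJ/mol.
C (eclipsed): CH3(0°)/OH(0°) eclipsed 8.1; H(120°)/CN(120°) eclipsed 4.5; Br(240°)/I(240°) eclipsed 10.1 → 22.7 kJ/mol.
C has the lowest total (22.7 kJ/mol).

C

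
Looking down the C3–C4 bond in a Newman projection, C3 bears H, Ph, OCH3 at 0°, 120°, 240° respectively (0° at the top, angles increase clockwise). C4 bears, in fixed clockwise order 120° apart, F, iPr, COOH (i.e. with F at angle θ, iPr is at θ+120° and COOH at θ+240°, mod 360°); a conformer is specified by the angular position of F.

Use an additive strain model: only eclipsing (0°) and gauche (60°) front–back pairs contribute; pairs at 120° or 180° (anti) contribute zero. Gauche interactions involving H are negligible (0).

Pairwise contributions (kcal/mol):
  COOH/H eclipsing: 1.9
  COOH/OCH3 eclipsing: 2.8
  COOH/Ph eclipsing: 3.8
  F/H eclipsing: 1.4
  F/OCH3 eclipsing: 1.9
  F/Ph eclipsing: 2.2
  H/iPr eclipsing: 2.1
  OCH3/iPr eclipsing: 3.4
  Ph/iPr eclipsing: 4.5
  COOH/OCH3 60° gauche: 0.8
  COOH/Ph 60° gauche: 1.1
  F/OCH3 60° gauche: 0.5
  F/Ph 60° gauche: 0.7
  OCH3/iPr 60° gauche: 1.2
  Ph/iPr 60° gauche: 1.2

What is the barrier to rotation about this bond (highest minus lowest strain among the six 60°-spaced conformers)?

5.2 kcal/mol

F at 0° (eclipsed): H(0°)/F(0°) eclipsed 1.4; Ph(120°)/iPr(120°) eclipsed 4.5; OCH3(240°)/COOH(240°) eclipsed 2.8 → 8.7 kcal/mol.
F at 60° (staggered): Ph(120°)/F(60°) gauche 0.7; Ph(120°)/iPr(180°) gauche 1.2; OCH3(240°)/iPr(180°) gauche 1.2; OCH3(240°)/COOH(300°) gauche 0.8 → 3.9 kcal/mol.
F at 120° (eclipsed): H(0°)/COOH(0°) eclipsed 1.9; Ph(120°)/F(120°) eclipsed 2.2; OCH3(240°)/iPr(240°) eclipsed 3.4 → 7.5 kcal/mol.
F at 180° (staggered): Ph(120°)/F(180°) gauche 0.7; Ph(120°)/COOH(60°) gauche 1.1; OCH3(240°)/F(180°) gauche 0.5; OCH3(240°)/iPr(300°) gauche 1.2 → 3.5 kcal/mol.
F at 240° (eclipsed): H(0°)/iPr(0°) eclipsed 2.1; Ph(120°)/COOH(120°) eclipsed 3.8; OCH3(240°)/F(240°) eclipsed 1.9 → 7.8 kcal/mol.
F at 300° (staggered): Ph(120°)/iPr(60°) gauche 1.2; Ph(120°)/COOH(180°) gauche 1.1; OCH3(240°)/F(300°) gauche 0.5; OCH3(240°)/COOH(180°) gauche 0.8 → 3.6 kcal/mol.
Max at 0° (8.7 kcal/mol), min at 180° (3.5 kcal/mol); barrier = 5.2 kcal/mol.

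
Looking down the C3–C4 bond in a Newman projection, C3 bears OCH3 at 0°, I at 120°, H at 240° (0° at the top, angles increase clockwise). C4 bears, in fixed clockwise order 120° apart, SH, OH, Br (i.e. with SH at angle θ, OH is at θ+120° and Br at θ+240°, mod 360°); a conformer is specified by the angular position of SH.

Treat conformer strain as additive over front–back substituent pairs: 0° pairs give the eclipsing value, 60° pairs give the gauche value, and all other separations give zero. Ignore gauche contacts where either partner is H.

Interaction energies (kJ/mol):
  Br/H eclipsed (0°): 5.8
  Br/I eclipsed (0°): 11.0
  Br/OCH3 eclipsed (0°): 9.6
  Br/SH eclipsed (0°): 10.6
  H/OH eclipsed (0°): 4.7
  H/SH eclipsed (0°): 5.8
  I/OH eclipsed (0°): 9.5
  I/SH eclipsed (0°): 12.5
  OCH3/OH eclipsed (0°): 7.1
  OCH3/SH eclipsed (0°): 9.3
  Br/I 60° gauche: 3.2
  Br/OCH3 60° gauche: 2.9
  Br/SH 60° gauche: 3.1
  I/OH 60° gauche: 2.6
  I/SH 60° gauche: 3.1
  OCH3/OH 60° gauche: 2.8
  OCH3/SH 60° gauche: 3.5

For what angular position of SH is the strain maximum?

SH at 0° (eclipsed): OCH3(0°)/SH(0°) eclipsed 9.3; I(120°)/OH(120°) eclipsed 9.5; H(240°)/Br(240°) eclipsed 5.8 → 24.6 kJ/mol.
SH at 60° (staggered): OCH3(0°)/SH(60°) gauche 3.5; OCH3(0°)/Br(300°) gauche 2.9; I(120°)/SH(60°) gauche 3.1; I(120°)/OH(180°) gauche 2.6 → 12.1 kJ/mol.
SH at 120° (eclipsed): OCH3(0°)/Br(0°) eclipsed 9.6; I(120°)/SH(120°) eclipsed 12.5; H(240°)/OH(240°) eclipsed 4.7 → 26.8 kJ/mol.
SH at 180° (staggered): OCH3(0°)/OH(300°) gauche 2.8; OCH3(0°)/Br(60°) gauche 2.9; I(120°)/SH(180°) gauche 3.1; I(120°)/Br(60°) gauche 3.2 → 12.0 kJ/mol.
SH at 240° (eclipsed): OCH3(0°)/OH(0°) eclipsed 7.1; I(120°)/Br(120°) eclipsed 11.0; H(240°)/SH(240°) eclipsed 5.8 → 23.9 kJ/mol.
SH at 300° (staggered): OCH3(0°)/SH(300°) gauche 3.5; OCH3(0°)/OH(60°) gauche 2.8; I(120°)/OH(60°) gauche 2.6; I(120°)/Br(180°) gauche 3.2 → 12.1 kJ/mol.
The maximum (26.8 kJ/mol) occurs with SH at 120°.

120°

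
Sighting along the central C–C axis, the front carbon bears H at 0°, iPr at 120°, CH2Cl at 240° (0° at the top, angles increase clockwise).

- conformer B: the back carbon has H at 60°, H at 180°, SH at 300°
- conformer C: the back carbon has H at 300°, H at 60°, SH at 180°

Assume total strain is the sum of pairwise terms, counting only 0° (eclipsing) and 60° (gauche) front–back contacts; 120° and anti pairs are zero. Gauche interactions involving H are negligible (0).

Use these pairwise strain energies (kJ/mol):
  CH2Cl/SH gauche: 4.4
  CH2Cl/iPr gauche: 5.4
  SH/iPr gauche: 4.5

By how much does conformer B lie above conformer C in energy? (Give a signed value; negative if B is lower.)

B (staggered): CH2Cl(240°)/SH(300°) gauche 4.4 → 4.4 kJ/mol.
C (staggered): iPr(120°)/SH(180°) gauche 4.5; CH2Cl(240°)/SH(180°) gauche 4.4 → 8.9 kJ/mol.
E(B) − E(C) = 4.4 − 8.9 = -4.5 kJ/mol.

-4.5 kJ/mol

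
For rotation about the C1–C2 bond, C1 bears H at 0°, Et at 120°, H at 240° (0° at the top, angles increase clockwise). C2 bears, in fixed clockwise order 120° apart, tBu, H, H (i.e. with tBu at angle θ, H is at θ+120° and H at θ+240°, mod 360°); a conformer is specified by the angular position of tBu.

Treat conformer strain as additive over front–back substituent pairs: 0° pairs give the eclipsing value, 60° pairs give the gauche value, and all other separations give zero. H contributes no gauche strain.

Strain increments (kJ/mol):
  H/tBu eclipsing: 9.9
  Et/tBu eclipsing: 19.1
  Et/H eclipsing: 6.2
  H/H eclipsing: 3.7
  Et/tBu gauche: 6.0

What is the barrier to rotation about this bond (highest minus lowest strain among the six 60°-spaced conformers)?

26.5 kJ/mol

tBu at 0° (eclipsed): H–tBu eclipsed, Et–H eclipsed, H–H eclipsed; 9.9 + 6.2 + 3.7 = 19.8 kJ/mol.
tBu at 60° (staggered): Et–tBu gauche; 6.0 = 6.0 kJ/mol.
tBu at 120° (eclipsed): H–H eclipsed, Et–tBu eclipsed, H–H eclipsed; 3.7 + 19.1 + 3.7 = 26.5 kJ/mol.
tBu at 180° (staggered): Et–tBu gauche; 6.0 = 6.0 kJ/mol.
tBu at 240° (eclipsed): H–H eclipsed, Et–H eclipsed, H–tBu eclipsed; 3.7 + 6.2 + 9.9 = 19.8 kJ/mol.
tBu at 300° (staggered): no non-H gauche contacts → 0.0 kJ/mol.
Max at 120° (26.5 kJ/mol), min at 300° (0.0 kJ/mol); barrier = 26.5 kJ/mol.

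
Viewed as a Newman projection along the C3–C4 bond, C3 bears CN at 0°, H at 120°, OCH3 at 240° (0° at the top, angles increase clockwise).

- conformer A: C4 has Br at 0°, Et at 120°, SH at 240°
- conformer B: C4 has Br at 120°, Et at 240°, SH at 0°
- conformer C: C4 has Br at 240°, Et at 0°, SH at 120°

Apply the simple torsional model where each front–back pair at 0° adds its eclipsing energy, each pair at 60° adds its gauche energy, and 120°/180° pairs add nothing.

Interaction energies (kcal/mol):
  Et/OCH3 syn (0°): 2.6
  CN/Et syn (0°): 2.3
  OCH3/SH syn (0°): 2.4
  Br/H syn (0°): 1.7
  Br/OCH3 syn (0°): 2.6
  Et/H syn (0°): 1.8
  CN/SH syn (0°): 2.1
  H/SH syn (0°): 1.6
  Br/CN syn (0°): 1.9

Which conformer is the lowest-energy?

A

A (eclipsed): CN(0°)/Br(0°) eclipsed 1.9; H(120°)/Et(120°) eclipsed 1.8; OCH3(240°)/SH(240°) eclipsed 2.4 → 6.1 kcal/mol.
B (eclipsed): CN(0°)/SH(0°) eclipsed 2.1; H(120°)/Br(120°) eclipsed 1.7; OCH3(240°)/Et(240°) eclipsed 2.6 → 6.4 kcal/mol.
C (eclipsed): CN(0°)/Et(0°) eclipsed 2.3; H(120°)/SH(120°) eclipsed 1.6; OCH3(240°)/Br(240°) eclipsed 2.6 → 6.5 kcal/mol.
A has the lowest total (6.1 kcal/mol).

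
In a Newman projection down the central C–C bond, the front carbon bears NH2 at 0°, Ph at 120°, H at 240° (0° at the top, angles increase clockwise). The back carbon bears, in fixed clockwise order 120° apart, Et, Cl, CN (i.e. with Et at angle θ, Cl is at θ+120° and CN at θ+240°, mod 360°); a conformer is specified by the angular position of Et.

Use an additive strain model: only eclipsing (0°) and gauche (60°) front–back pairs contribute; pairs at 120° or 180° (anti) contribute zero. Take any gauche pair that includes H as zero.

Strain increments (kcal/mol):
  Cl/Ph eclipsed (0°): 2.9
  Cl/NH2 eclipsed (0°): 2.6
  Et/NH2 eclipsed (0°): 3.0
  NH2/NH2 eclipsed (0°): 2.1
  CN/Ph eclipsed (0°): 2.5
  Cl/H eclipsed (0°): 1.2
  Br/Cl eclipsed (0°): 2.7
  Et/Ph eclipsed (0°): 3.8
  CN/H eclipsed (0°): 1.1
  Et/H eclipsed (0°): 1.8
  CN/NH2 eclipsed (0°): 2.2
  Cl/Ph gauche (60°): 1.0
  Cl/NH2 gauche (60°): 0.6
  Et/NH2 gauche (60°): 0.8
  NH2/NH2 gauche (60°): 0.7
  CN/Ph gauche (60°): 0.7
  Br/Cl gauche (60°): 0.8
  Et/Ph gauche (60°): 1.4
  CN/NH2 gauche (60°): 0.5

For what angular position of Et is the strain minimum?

300°

Et at 0° is eclipsed. NH2 at 0° is eclipsed with Et at 0° (3.0); Ph at 120° is eclipsed with Cl at 120° (2.9); H at 240° is eclipsed with CN at 240° (1.1). Total 7.0 kcal/mol.
Et at 60° is staggered. NH2 at 0° is gauche with Et at 60° (0.8); NH2 at 0° is gauche with CN at 300° (0.5); Ph at 120° is gauche with Et at 60° (1.4); Ph at 120° is gauche with Cl at 180° (1.0). Total 3.7 kcal/mol.
Et at 120° is eclipsed. NH2 at 0° is eclipsed with CN at 0° (2.2); Ph at 120° is eclipsed with Et at 120° (3.8); H at 240° is eclipsed with Cl at 240° (1.2). Total 7.2 kcal/mol.
Et at 180° is staggered. NH2 at 0° is gauche with Cl at 300° (0.6); NH2 at 0° is gauche with CN at 60° (0.5); Ph at 120° is gauche with Et at 180° (1.4); Ph at 120° is gauche with CN at 60° (0.7). Total 3.2 kcal/mol.
Et at 240° is eclipsed. NH2 at 0° is eclipsed with Cl at 0° (2.6); Ph at 120° is eclipsed with CN at 120° (2.5); H at 240° is eclipsed with Et at 240° (1.8). Total 6.9 kcal/mol.
Et at 300° is staggered. NH2 at 0° is gauche with Et at 300° (0.8); NH2 at 0° is gauche with Cl at 60° (0.6); Ph at 120° is gauche with Cl at 60° (1.0); Ph at 120° is gauche with CN at 180° (0.7). Total 3.1 kcal/mol.
The minimum (3.1 kcal/mol) occurs with Et at 300°.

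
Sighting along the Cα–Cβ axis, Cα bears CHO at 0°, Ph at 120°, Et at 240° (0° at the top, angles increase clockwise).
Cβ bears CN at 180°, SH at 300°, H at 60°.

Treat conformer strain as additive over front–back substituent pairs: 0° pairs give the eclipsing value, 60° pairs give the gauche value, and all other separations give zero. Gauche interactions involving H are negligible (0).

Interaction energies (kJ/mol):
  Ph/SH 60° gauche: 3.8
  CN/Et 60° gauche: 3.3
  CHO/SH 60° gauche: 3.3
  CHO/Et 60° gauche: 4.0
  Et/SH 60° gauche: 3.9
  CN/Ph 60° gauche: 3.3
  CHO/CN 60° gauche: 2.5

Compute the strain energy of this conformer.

This conformer is staggered. CHO at 0° is gauche with SH at 300° (3.3); Ph at 120° is gauche with CN at 180° (3.3); Et at 240° is gauche with CN at 180° (3.3); Et at 240° is gauche with SH at 300° (3.9). Total 13.8 kJ/mol.

13.8 kJ/mol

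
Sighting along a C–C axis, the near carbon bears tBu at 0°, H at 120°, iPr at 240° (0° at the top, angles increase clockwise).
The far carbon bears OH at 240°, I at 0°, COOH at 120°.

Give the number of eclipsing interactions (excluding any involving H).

2

Non-H eclipsing pairs: tBu(0°)/I(0°); iPr(240°)/OH(240°) — 2 interactions.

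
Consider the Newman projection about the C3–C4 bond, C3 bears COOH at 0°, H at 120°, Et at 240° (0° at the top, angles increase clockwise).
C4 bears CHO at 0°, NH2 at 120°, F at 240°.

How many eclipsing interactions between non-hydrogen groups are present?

Non-H eclipsing pairs: COOH(0°)/CHO(0°); Et(240°)/F(240°) — 2 interactions.

2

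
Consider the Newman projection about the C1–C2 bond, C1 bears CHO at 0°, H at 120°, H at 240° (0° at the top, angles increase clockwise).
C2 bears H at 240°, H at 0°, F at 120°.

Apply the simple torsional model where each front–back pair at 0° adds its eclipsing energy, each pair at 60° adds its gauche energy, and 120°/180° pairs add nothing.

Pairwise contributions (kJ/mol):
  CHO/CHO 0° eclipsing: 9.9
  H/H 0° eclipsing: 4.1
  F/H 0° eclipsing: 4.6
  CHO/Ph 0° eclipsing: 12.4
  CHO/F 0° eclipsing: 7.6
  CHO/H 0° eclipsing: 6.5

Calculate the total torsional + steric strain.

15.2 kJ/mol

This conformer is eclipsed. CHO at 0° is eclipsed with H at 0° (6.5); H at 120° is eclipsed with F at 120° (4.6); H at 240° is eclipsed with H at 240° (4.1). Total 15.2 kJ/mol.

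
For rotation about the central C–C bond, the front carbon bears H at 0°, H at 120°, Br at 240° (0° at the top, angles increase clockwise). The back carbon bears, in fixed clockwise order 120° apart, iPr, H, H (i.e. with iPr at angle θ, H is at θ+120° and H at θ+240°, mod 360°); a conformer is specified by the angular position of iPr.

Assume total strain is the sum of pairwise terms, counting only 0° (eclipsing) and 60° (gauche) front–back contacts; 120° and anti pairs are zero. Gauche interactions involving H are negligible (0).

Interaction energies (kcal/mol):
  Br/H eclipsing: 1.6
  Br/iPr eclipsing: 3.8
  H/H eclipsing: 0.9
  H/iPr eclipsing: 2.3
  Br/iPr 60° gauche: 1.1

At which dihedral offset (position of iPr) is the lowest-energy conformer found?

60°

iPr at 0° is eclipsed. H at 0° is eclipsed with iPr at 0° (2.3); H at 120° is eclipsed with H at 120° (0.9); Br at 240° is eclipsed with H at 240° (1.6). Total 4.8 kcal/mol.
iPr at 60° (staggered): no non-H gauche contacts → 0.0 kcal/mol.
iPr at 120° is eclipsed. H at 0° is eclipsed with H at 0° (0.9); H at 120° is eclipsed with iPr at 120° (2.3); Br at 240° is eclipsed with H at 240° (1.6). Total 4.8 kcal/mol.
iPr at 180° is staggered. Br at 240° is gauche with iPr at 180° (1.1). Total 1.1 kcal/mol.
iPr at 240° is eclipsed. H at 0° is eclipsed with H at 0° (0.9); H at 120° is eclipsed with H at 120° (0.9); Br at 240° is eclipsed with iPr at 240° (3.8). Total 5.6 kcal/mol.
iPr at 300° is staggered. Br at 240° is gauche with iPr at 300° (1.1). Total 1.1 kcal/mol.
The minimum (0.0 kcal/mol) occurs with iPr at 60°.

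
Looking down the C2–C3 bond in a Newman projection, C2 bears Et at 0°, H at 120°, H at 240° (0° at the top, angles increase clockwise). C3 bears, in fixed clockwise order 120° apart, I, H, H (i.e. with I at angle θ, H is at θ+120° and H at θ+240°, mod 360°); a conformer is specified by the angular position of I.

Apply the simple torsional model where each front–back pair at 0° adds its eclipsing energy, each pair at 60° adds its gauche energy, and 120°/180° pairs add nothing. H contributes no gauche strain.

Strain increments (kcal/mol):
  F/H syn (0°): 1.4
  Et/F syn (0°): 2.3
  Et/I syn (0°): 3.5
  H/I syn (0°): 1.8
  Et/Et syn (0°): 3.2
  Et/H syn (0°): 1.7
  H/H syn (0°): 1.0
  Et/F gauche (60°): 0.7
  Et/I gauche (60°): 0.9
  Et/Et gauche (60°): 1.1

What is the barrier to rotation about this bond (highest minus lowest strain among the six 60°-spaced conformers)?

I at 0° (eclipsed): Et(0°)/I(0°) eclipsed 3.5; H(120°)/H(120°) eclipsed 1.0; H(240°)/H(240°) eclipsed 1.0 → 5.5 kcal/mol.
I at 60° (staggered): Et(0°)/I(60°) gauche 0.9 → 0.9 kcal/mol.
I at 120° (eclipsed): Et(0°)/H(0°) eclipsed 1.7; H(120°)/I(120°) eclipsed 1.8; H(240°)/H(240°) eclipsed 1.0 → 4.5 kcal/mol.
I at 180° (staggered): no non-H gauche contacts → 0.0 kcal/mol.
I at 240° (eclipsed): Et(0°)/H(0°) eclipsed 1.7; H(120°)/H(120°) eclipsed 1.0; H(240°)/I(240°) eclipsed 1.8 → 4.5 kcal/mol.
I at 300° (staggered): Et(0°)/I(300°) gauche 0.9 → 0.9 kcal/mol.
Max at 0° (5.5 kcal/mol), min at 180° (0.0 kcal/mol); barrier = 5.5 kcal/mol.

5.5 kcal/mol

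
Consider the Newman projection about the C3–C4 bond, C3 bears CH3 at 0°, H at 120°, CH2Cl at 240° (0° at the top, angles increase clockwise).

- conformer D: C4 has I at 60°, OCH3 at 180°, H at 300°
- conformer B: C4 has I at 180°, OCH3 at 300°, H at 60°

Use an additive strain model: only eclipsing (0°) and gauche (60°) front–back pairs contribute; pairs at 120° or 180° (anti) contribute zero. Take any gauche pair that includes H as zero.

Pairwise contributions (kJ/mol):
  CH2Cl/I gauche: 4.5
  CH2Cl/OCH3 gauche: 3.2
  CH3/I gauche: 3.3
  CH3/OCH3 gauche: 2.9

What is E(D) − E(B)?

-4.1 kJ/mol

D (staggered): CH3–I gauche, CH2Cl–OCH3 gauche; 3.3 + 3.2 = 6.5 kJ/mol.
B (staggered): CH3–OCH3 gauche, CH2Cl–I gauche, CH2Cl–OCH3 gauche; 2.9 + 4.5 + 3.2 = 10.6 kJ/mol.
E(D) − E(B) = 6.5 − 10.6 = -4.1 kJ/mol.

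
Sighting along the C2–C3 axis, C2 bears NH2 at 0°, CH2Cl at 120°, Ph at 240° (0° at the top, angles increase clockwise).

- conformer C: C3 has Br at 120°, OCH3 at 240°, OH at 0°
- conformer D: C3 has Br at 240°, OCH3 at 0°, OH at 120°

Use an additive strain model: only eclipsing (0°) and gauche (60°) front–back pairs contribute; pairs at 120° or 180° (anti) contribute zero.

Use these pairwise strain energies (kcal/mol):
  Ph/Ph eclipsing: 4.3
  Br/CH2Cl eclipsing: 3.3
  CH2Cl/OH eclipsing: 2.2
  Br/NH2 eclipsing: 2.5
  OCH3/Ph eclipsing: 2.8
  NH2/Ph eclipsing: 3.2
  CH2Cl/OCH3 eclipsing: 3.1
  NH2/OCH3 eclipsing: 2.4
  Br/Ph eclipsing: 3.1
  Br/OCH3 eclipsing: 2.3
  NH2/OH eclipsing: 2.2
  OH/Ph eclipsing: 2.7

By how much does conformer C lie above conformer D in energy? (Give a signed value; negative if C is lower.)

+0.6 kcal/mol

C (eclipsed): NH2(0°)/OH(0°) eclipsed 2.2; CH2Cl(120°)/Br(120°) eclipsed 3.3; Ph(240°)/OCH3(240°) eclipsed 2.8 → 8.3 kcal/mol.
D (eclipsed): NH2(0°)/OCH3(0°) eclipsed 2.4; CH2Cl(120°)/OH(120°) eclipsed 2.2; Ph(240°)/Br(240°) eclipsed 3.1 → 7.7 kcal/mol.
E(C) − E(D) = 8.3 − 7.7 = +0.6 kcal/mol.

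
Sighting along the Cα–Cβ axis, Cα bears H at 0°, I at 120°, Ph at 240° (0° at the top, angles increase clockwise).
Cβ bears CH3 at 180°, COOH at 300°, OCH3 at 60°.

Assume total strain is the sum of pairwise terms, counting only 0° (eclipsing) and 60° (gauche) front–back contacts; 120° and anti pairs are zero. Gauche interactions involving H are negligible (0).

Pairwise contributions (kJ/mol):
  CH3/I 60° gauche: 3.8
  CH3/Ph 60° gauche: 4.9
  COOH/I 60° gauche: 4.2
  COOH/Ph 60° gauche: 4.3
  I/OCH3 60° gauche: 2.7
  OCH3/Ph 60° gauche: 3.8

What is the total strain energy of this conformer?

15.7 kJ/mol

This conformer is staggered. I at 120° is gauche with CH3 at 180° (3.8); I at 120° is gauche with OCH3 at 60° (2.7); Ph at 240° is gauche with CH3 at 180° (4.9); Ph at 240° is gauche with COOH at 300° (4.3). Total 15.7 kJ/mol.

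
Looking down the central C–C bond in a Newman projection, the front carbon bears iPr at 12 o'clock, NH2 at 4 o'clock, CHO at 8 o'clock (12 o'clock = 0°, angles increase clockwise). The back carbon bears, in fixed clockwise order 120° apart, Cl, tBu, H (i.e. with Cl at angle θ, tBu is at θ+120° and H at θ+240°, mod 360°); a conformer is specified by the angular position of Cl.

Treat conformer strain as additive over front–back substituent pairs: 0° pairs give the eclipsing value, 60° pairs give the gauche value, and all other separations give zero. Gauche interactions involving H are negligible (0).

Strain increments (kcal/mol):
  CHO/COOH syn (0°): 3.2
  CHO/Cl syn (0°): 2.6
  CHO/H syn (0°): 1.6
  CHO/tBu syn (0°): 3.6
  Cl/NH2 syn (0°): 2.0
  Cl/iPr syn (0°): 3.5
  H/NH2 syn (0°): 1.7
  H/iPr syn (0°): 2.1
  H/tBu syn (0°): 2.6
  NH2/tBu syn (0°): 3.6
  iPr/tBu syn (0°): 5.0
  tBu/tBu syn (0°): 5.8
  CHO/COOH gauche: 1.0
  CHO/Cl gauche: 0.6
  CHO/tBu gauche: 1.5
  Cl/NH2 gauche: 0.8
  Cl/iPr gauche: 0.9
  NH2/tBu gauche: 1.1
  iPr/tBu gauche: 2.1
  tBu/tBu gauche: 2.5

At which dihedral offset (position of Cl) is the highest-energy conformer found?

Cl at 0° (eclipsed): iPr(0°)/Cl(0°) eclipsed 3.5; NH2(120°)/tBu(120°) eclipsed 3.6; CHO(240°)/H(240°) eclipsed 1.6 → 8.7 kcal/mol.
Cl at 60° (staggered): iPr(0°)/Cl(60°) gauche 0.9; NH2(120°)/Cl(60°) gauche 0.8; NH2(120°)/tBu(180°) gauche 1.1; CHO(240°)/tBu(180°) gauche 1.5 → 4.3 kcal/mol.
Cl at 120° (eclipsed): iPr(0°)/H(0°) eclipsed 2.1; NH2(120°)/Cl(120°) eclipsed 2.0; CHO(240°)/tBu(240°) eclipsed 3.6 → 7.7 kcal/mol.
Cl at 180° (staggered): iPr(0°)/tBu(300°) gauche 2.1; NH2(120°)/Cl(180°) gauche 0.8; CHO(240°)/Cl(180°) gauche 0.6; CHO(240°)/tBu(300°) gauche 1.5 → 5.0 kcal/mol.
Cl at 240° (eclipsed): iPr(0°)/tBu(0°) eclipsed 5.0; NH2(120°)/H(120°) eclipsed 1.7; CHO(240°)/Cl(240°) eclipsed 2.6 → 9.3 kcal/mol.
Cl at 300° (staggered): iPr(0°)/Cl(300°) gauche 0.9; iPr(0°)/tBu(60°) gauche 2.1; NH2(120°)/tBu(60°) gauche 1.1; CHO(240°)/Cl(300°) gauche 0.6 → 4.7 kcal/mol.
The maximum (9.3 kcal/mol) occurs with Cl at 240°.

240°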